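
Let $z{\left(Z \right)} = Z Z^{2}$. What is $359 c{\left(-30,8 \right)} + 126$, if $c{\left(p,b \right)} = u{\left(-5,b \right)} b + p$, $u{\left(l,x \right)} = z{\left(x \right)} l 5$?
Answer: $-36772244$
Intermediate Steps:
$z{\left(Z \right)} = Z^{3}$
$u{\left(l,x \right)} = 5 l x^{3}$ ($u{\left(l,x \right)} = x^{3} l 5 = l x^{3} \cdot 5 = 5 l x^{3}$)
$c{\left(p,b \right)} = p - 25 b^{4}$ ($c{\left(p,b \right)} = 5 \left(-5\right) b^{3} b + p = - 25 b^{3} b + p = - 25 b^{4} + p = p - 25 b^{4}$)
$359 c{\left(-30,8 \right)} + 126 = 359 \left(-30 - 25 \cdot 8^{4}\right) + 126 = 359 \left(-30 - 102400\right) + 126 = 359 \left(-102430\right) + 126 = -36772370 + 126 = -36772244$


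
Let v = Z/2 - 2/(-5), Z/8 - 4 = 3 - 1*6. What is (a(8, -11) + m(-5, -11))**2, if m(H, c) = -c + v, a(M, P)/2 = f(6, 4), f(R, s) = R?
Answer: 18769/25 ≈ 750.76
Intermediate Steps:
Z = 8 (Z = 32 + 8*(3 - 1*6) = 32 + 8*(3 - 6) = 32 + 8*(-3) = 32 - 24 = 8)
v = 22/5 (v = 8/2 - 2/(-5) = 8*(1/2) - 2*(-1/5) = 4 + 2/5 = 22/5 ≈ 4.4000)
a(M, P) = 12 (a(M, P) = 2*6 = 12)
m(H, c) = 22/5 - c (m(H, c) = -c + 22/5 = 22/5 - c)
(a(8, -11) + m(-5, -11))**2 = (12 + (22/5 - 1*(-11)))**2 = (12 + (22/5 + 11))**2 = (12 + 77/5)**2 = (137/5)**2 = 18769/25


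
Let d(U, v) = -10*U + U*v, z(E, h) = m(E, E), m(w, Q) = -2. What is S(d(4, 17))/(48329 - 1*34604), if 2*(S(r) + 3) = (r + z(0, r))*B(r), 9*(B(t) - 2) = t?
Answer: 571/123525 ≈ 0.0046225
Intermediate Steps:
z(E, h) = -2
B(t) = 2 + t/9
S(r) = -3 + (-2 + r)*(2 + r/9)/2 (S(r) = -3 + ((r - 2)*(2 + r/9))/2 = -3 + ((-2 + r)*(2 + r/9))/2 = -3 + (-2 + r)*(2 + r/9)/2)
S(d(4, 17))/(48329 - 1*34604) = (-5 + (4*(-10 + 17))²/18 + 8*(4*(-10 + 17))/9)/(48329 - 1*34604) = (-5 + (4*7)²/18 + 8*(4*7)/9)/(48329 - 34604) = (-5 + (1/18)*28² + (8/9)*28)/13725 = (-5 + (1/18)*784 + 224/9)*(1/13725) = (-5 + 392/9 + 224/9)*(1/13725) = (571/9)*(1/13725) = 571/123525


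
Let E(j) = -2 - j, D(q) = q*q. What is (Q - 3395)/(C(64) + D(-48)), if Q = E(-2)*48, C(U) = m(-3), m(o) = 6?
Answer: -97/66 ≈ -1.4697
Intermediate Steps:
D(q) = q²
C(U) = 6
Q = 0 (Q = (-2 - 1*(-2))*48 = (-2 + 2)*48 = 0*48 = 0)
(Q - 3395)/(C(64) + D(-48)) = (0 - 3395)/(6 + (-48)²) = -3395/(6 + 2304) = -3395/2310 = -3395*1/2310 = -97/66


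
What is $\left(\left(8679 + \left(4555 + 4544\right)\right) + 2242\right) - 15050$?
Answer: $4970$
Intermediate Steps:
$\left(\left(8679 + \left(4555 + 4544\right)\right) + 2242\right) - 15050 = \left(\left(8679 + 9099\right) + 2242\right) - 15050 = \left(17778 + 2242\right) - 15050 = 20020 - 15050 = 4970$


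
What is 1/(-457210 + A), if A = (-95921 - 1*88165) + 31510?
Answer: -1/609786 ≈ -1.6399e-6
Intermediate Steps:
A = -152576 (A = (-95921 - 88165) + 31510 = -184086 + 31510 = -152576)
1/(-457210 + A) = 1/(-457210 - 152576) = 1/(-609786) = -1/609786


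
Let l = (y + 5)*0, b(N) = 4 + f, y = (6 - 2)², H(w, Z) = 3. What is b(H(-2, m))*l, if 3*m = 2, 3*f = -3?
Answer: 0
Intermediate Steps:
f = -1 (f = (⅓)*(-3) = -1)
m = ⅔ (m = (⅓)*2 = ⅔ ≈ 0.66667)
y = 16 (y = 4² = 16)
b(N) = 3 (b(N) = 4 - 1 = 3)
l = 0 (l = (16 + 5)*0 = 21*0 = 0)
b(H(-2, m))*l = 3*0 = 0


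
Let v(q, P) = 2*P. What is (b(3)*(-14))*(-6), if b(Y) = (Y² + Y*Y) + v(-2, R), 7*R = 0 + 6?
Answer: 1656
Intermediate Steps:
R = 6/7 (R = (0 + 6)/7 = (⅐)*6 = 6/7 ≈ 0.85714)
b(Y) = 12/7 + 2*Y² (b(Y) = (Y² + Y*Y) + 2*(6/7) = (Y² + Y²) + 12/7 = 2*Y² + 12/7 = 12/7 + 2*Y²)
(b(3)*(-14))*(-6) = ((12/7 + 2*3²)*(-14))*(-6) = ((12/7 + 2*9)*(-14))*(-6) = ((12/7 + 18)*(-14))*(-6) = ((138/7)*(-14))*(-6) = -276*(-6) = 1656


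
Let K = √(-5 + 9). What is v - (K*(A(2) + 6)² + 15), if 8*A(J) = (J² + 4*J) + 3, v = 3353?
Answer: 102847/32 ≈ 3214.0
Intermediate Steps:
K = 2 (K = √4 = 2)
A(J) = 3/8 + J/2 + J²/8 (A(J) = ((J² + 4*J) + 3)/8 = (3 + J² + 4*J)/8 = 3/8 + J/2 + J²/8)
v - (K*(A(2) + 6)² + 15) = 3353 - (2*((3/8 + (½)*2 + (⅛)*2²) + 6)² + 15) = 3353 - (2*((3/8 + 1 + (⅛)*4) + 6)² + 15) = 3353 - (2*((3/8 + 1 + ½) + 6)² + 15) = 3353 - (2*(15/8 + 6)² + 15) = 3353 - (2*(63/8)² + 15) = 3353 - (2*(3969/64) + 15) = 3353 - (3969/32 + 15) = 3353 - 1*4449/32 = 3353 - 4449/32 = 102847/32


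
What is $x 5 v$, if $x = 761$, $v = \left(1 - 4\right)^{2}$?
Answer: $34245$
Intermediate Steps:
$v = 9$ ($v = \left(-3\right)^{2} = 9$)
$x 5 v = 761 \cdot 5 \cdot 9 = 761 \cdot 45 = 34245$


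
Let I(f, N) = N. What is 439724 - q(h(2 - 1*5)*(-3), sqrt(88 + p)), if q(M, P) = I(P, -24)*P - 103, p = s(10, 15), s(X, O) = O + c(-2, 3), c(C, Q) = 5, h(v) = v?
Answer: 439827 + 144*sqrt(3) ≈ 4.4008e+5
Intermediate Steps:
s(X, O) = 5 + O (s(X, O) = O + 5 = 5 + O)
p = 20 (p = 5 + 15 = 20)
q(M, P) = -103 - 24*P (q(M, P) = -24*P - 103 = -103 - 24*P)
439724 - q(h(2 - 1*5)*(-3), sqrt(88 + p)) = 439724 - (-103 - 24*sqrt(88 + 20)) = 439724 - (-103 - 144*sqrt(3)) = 439724 + (103 + 144*sqrt(3)) = 439827 + 144*sqrt(3)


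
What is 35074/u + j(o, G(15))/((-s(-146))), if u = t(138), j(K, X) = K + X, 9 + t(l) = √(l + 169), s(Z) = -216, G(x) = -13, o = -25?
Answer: 17043817/12204 + 17537*√307/113 ≈ 4115.8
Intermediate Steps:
t(l) = -9 + √(169 + l) (t(l) = -9 + √(l + 169) = -9 + √(169 + l))
u = -9 + √307 (u = -9 + √(169 + 138) = -9 + √307 ≈ 8.5214)
35074/u + j(o, G(15))/((-s(-146))) = 35074/(-9 + √307) + (-25 - 13)/((-1*(-216))) = 35074/(-9 + √307) - 38/216 = 35074/(-9 + √307) - 38*1/216 = 35074/(-9 + √307) - 19/108 = -19/108 + 35074/(-9 + √307)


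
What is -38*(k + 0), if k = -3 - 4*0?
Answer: 114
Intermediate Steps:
k = -3 (k = -3 + 0 = -3)
-38*(k + 0) = -38*(-3 + 0) = -38*(-3) = 114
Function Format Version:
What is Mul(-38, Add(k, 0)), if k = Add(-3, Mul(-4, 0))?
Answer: 114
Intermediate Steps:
k = -3 (k = Add(-3, 0) = -3)
Mul(-38, Add(k, 0)) = Mul(-38, Add(-3, 0)) = Mul(-38, -3) = 114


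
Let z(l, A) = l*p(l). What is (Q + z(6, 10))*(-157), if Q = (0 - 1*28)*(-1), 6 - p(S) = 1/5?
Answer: -49298/5 ≈ -9859.6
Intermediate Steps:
p(S) = 29/5 (p(S) = 6 - 1/5 = 29/5)
z(l, A) = 29*l/5 (z(l, A) = l*(29/5) = 29*l/5)
Q = 28 (Q = (0 - 28)*(-1) = -28*(-1) = 28)
(Q + z(6, 10))*(-157) = (28 + (29/5)*6)*(-157) = (28 + 174/5)*(-157) = (314/5)*(-157) = -49298/5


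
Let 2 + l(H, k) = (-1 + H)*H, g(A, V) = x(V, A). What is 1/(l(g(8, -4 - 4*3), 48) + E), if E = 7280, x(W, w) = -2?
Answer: 1/7284 ≈ 0.00013729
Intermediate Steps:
g(A, V) = -2
l(H, k) = -2 + H*(-1 + H) (l(H, k) = -2 + (-1 + H)*H = -2 + H*(-1 + H))
1/(l(g(8, -4 - 4*3), 48) + E) = 1/((-2 + (-2)² - 1*(-2)) + 7280) = 1/((-2 + 4 + 2) + 7280) = 1/(4 + 7280) = 1/7284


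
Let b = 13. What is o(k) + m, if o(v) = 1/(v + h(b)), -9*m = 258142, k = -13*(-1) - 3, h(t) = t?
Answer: -5937257/207 ≈ -28682.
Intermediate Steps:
k = 10 (k = 13 - 3 = 10)
m = -258142/9 (m = -1/9*258142 = -258142/9 ≈ -28682.)
o(v) = 1/(13 + v) (o(v) = 1/(v + 13) = 1/(13 + v))
o(k) + m = 1/(13 + 10) - 258142/9 = 1/23 - 258142/9 = -5937257/207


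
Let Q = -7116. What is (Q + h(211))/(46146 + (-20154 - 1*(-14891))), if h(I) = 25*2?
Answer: -7066/40883 ≈ -0.17283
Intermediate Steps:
h(I) = 50
(Q + h(211))/(46146 + (-20154 - 1*(-14891))) = (-7116 + 50)/(46146 + (-20154 - 1*(-14891))) = -7066/(46146 + (-20154 + 14891)) = -7066/(46146 - 5263) = -7066/40883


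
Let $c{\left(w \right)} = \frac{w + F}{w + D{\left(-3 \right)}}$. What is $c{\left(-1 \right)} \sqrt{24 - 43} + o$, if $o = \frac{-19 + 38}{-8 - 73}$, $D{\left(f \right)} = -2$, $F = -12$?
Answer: $- \frac{19}{81} + \frac{13 i \sqrt{19}}{3} \approx -0.23457 + 18.889 i$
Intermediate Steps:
$c{\left(w \right)} = \frac{-12 + w}{-2 + w}$ ($c{\left(w \right)} = \frac{w - 12}{w - 2} = \frac{-12 + w}{-2 + w}$)
$o = - \frac{19}{81}$ ($o = \frac{19}{-81} = 19 \left(- \frac{1}{81}\right) = - \frac{19}{81} \approx -0.23457$)
$c{\left(-1 \right)} \sqrt{24 - 43} + o = \frac{-12 - 1}{-2 - 1} \sqrt{24 - 43} - \frac{19}{81} = \frac{1}{-3} \left(-13\right) \sqrt{-19} - \frac{19}{81} = \left(- \frac{1}{3}\right) \left(-13\right) i \sqrt{19} - \frac{19}{81} = \frac{13 i \sqrt{19}}{3} - \frac{19}{81} = - \frac{19}{81} + \frac{13 i \sqrt{19}}{3}$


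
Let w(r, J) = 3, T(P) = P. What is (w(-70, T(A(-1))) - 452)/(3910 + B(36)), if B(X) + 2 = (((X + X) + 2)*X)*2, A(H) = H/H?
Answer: -449/9236 ≈ -0.048614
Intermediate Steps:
A(H) = 1
B(X) = -2 + 2*X*(2 + 2*X) (B(X) = -2 + (((X + X) + 2)*X)*2 = -2 + ((2*X + 2)*X)*2 = -2 + ((2 + 2*X)*X)*2 = -2 + (X*(2 + 2*X))*2 = -2 + 2*X*(2 + 2*X))
(w(-70, T(A(-1))) - 452)/(3910 + B(36)) = (3 - 452)/(3910 + (-2 + 4*36 + 4*36²)) = -449/(3910 + (-2 + 144 + 4*1296)) = -449/(3910 + (-2 + 144 + 5184)) = -449/(3910 + 5326) = -449/9236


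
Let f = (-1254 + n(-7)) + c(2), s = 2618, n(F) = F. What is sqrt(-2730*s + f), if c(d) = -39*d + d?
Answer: I*sqrt(7148477) ≈ 2673.7*I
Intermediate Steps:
c(d) = -38*d
f = -1337 (f = (-1254 - 7) - 38*2 = -1261 - 76 = -1337)
sqrt(-2730*s + f) = sqrt(-2730/(1/2618) - 1337) = sqrt(-2730/1/2618 - 1337) = sqrt(-2730*2618 - 1337) = sqrt(-7147140 - 1337) = sqrt(-7148477) = I*sqrt(7148477)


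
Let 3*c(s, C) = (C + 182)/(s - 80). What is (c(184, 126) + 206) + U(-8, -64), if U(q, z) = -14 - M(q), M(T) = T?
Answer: 15677/78 ≈ 200.99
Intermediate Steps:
c(s, C) = (182 + C)/(3*(-80 + s)) (c(s, C) = ((C + 182)/(s - 80))/3 = ((182 + C)/(-80 + s))/3 = (182 + C)/(3*(-80 + s)))
U(q, z) = -14 - q
(c(184, 126) + 206) + U(-8, -64) = ((182 + 126)/(3*(-80 + 184)) + 206) + (-14 - 1*(-8)) = ((1/3)*308/104 + 206) + (-14 + 8) = ((1/3)*(1/104)*308 + 206) - 6 = (77/78 + 206) - 6 = 16145/78 - 6 = 15677/78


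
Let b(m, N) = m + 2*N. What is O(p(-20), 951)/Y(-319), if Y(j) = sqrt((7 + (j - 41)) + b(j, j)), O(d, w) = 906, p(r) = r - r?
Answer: -453*I*sqrt(1310)/655 ≈ -25.032*I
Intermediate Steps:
p(r) = 0
Y(j) = sqrt(-34 + 4*j) (Y(j) = sqrt((7 + (j - 41)) + (j + 2*j)) = sqrt((7 + (-41 + j)) + 3*j) = sqrt((-34 + j) + 3*j) = sqrt(-34 + 4*j))
O(p(-20), 951)/Y(-319) = 906/(sqrt(-34 + 4*(-319))) = 906/(sqrt(-34 - 1276)) = 906/(sqrt(-1310)) = 906/((I*sqrt(1310))) = 906*(-I*sqrt(1310)/1310) = -453*I*sqrt(1310)/655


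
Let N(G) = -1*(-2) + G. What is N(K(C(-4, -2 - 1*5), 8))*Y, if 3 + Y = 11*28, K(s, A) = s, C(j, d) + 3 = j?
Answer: -1525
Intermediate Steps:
C(j, d) = -3 + j
N(G) = 2 + G
Y = 305 (Y = -3 + 11*28 = -3 + 308 = 305)
N(K(C(-4, -2 - 1*5), 8))*Y = (2 + (-3 - 4))*305 = (2 - 7)*305 = -5*305 = -1525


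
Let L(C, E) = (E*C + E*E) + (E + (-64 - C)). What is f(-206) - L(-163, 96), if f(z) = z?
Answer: 6031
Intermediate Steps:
L(C, E) = -64 + E + E² - C + C*E (L(C, E) = (C*E + E²) + (-64 + E - C) = (E² + C*E) + (-64 + E - C) = -64 + E + E² - C + C*E)
f(-206) - L(-163, 96) = -206 - (-64 + 96 + 96² - 1*(-163) - 163*96) = -206 - (-64 + 96 + 9216 + 163 - 15648) = -206 - 1*(-6237) = -206 + 6237 = 6031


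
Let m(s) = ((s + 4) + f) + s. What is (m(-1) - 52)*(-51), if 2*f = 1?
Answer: 5049/2 ≈ 2524.5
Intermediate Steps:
f = ½ (f = (½)*1 = ½ ≈ 0.50000)
m(s) = 9/2 + 2*s (m(s) = ((s + 4) + ½) + s = ((4 + s) + ½) + s = (9/2 + s) + s = 9/2 + 2*s)
(m(-1) - 52)*(-51) = ((9/2 + 2*(-1)) - 52)*(-51) = ((9/2 - 2) - 52)*(-51) = (5/2 - 52)*(-51) = -99/2*(-51) = 5049/2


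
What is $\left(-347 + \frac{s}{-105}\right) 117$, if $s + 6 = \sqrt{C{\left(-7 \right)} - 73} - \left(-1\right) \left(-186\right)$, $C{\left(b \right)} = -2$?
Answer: $- \frac{1413477}{35} - \frac{39 i \sqrt{3}}{7} \approx -40385.0 - 9.65 i$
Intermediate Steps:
$s = -192 + 5 i \sqrt{3}$ ($s = -6 + \left(\sqrt{-2 - 73} - \left(-1\right) \left(-186\right)\right) = -6 + \left(\sqrt{-75} - 186\right) = -6 - \left(186 - 5 i \sqrt{3}\right) = -192 + 5 i \sqrt{3} \approx -192.0 + 8.6602 i$)
$\left(-347 + \frac{s}{-105}\right) 117 = \left(-347 + \frac{-192 + 5 i \sqrt{3}}{-105}\right) 117 = \left(-347 + \left(-192 + 5 i \sqrt{3}\right) \left(- \frac{1}{105}\right)\right) 117 = \left(-347 + \left(\frac{64}{35} - \frac{i \sqrt{3}}{21}\right)\right) 117 = \left(- \frac{12081}{35} - \frac{i \sqrt{3}}{21}\right) 117 = - \frac{1413477}{35} - \frac{39 i \sqrt{3}}{7}$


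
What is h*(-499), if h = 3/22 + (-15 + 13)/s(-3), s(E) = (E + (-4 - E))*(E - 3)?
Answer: -3493/132 ≈ -26.462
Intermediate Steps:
s(E) = 12 - 4*E (s(E) = -4*(-3 + E) = 12 - 4*E)
h = 7/132 (h = 3/22 + (-15 + 13)/(12 - 4*(-3)) = 3*(1/22) - 2/(12 + 12) = 3/22 - 2/24 = 3/22 - 2*1/24 = 3/22 - 1/12 = 7/132 ≈ 0.053030)
h*(-499) = (7/132)*(-499) = -3493/132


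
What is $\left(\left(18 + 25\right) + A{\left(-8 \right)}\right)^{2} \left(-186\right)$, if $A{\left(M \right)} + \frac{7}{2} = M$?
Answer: $- \frac{369117}{2} \approx -1.8456 \cdot 10^{5}$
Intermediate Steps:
$A{\left(M \right)} = - \frac{7}{2} + M$
$\left(\left(18 + 25\right) + A{\left(-8 \right)}\right)^{2} \left(-186\right) = \left(\left(18 + 25\right) - \frac{23}{2}\right)^{2} \left(-186\right) = \left(43 - \frac{23}{2}\right)^{2} \left(-186\right) = \left(\frac{63}{2}\right)^{2} \left(-186\right) = \frac{3969}{4} \left(-186\right) = - \frac{369117}{2}$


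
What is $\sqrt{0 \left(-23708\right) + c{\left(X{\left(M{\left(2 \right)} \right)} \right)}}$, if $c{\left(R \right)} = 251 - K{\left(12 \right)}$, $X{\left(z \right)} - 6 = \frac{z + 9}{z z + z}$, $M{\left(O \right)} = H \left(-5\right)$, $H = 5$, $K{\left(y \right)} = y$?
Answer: $\sqrt{239} \approx 15.46$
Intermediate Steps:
$M{\left(O \right)} = -25$ ($M{\left(O \right)} = 5 \left(-5\right) = -25$)
$X{\left(z \right)} = 6 + \frac{9 + z}{z + z^{2}}$ ($X{\left(z \right)} = 6 + \frac{z + 9}{z z + z} = 6 + \frac{9 + z}{z^{2} + z} = 6 + \frac{9 + z}{z + z^{2}}$)
$c{\left(R \right)} = 239$ ($c{\left(R \right)} = 251 - 12 = 239$)
$\sqrt{0 \left(-23708\right) + c{\left(X{\left(M{\left(2 \right)} \right)} \right)}} = \sqrt{0 \left(-23708\right) + 239} = \sqrt{0 + 239} = \sqrt{239}$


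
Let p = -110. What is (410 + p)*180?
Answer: 54000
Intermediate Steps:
(410 + p)*180 = (410 - 110)*180 = 300*180 = 54000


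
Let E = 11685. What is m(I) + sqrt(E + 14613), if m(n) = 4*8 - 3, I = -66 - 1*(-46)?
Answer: 29 + 3*sqrt(2922) ≈ 191.17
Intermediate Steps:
I = -20 (I = -66 + 46 = -20)
m(n) = 29 (m(n) = 32 - 3 = 29)
m(I) + sqrt(E + 14613) = 29 + sqrt(11685 + 14613) = 29 + sqrt(26298) = 29 + 3*sqrt(2922)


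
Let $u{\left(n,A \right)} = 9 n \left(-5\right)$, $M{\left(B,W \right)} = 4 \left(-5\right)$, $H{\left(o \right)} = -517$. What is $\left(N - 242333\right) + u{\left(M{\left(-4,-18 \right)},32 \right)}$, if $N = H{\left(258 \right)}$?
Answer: $-241950$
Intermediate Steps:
$M{\left(B,W \right)} = -20$
$u{\left(n,A \right)} = - 45 n$
$N = -517$
$\left(N - 242333\right) + u{\left(M{\left(-4,-18 \right)},32 \right)} = \left(-517 - 242333\right) - -900 = -242850 + 900 = -241950$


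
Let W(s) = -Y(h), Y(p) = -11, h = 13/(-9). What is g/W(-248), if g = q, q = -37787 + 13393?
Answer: -24394/11 ≈ -2217.6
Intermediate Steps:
h = -13/9 (h = 13*(-⅑) = -13/9 ≈ -1.4444)
q = -24394
g = -24394
W(s) = 11 (W(s) = -1*(-11) = 11)
g/W(-248) = -24394/11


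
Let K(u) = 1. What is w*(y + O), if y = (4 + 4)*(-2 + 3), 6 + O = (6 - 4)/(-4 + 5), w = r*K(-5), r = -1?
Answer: -4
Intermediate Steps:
w = -1 (w = -1*1 = -1)
O = -4 (O = -6 + (6 - 4)/(-4 + 5) = -6 + 2/1 = -6 + 2*1 = -6 + 2 = -4)
y = 8 (y = 8*1 = 8)
w*(y + O) = -(8 - 4) = -1*4 = -4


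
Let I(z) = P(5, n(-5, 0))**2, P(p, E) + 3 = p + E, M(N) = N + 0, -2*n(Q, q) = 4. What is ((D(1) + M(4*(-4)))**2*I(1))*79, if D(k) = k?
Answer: 0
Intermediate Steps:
n(Q, q) = -2 (n(Q, q) = -1/2*4 = -2)
M(N) = N
P(p, E) = -3 + E + p (P(p, E) = -3 + (p + E) = -3 + (E + p) = -3 + E + p)
I(z) = 0 (I(z) = (-3 - 2 + 5)**2 = 0**2 = 0)
((D(1) + M(4*(-4)))**2*I(1))*79 = ((1 + 4*(-4))**2*0)*79 = ((1 - 16)**2*0)*79 = ((-15)**2*0)*79 = (225*0)*79 = 0*79 = 0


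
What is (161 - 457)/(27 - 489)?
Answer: 148/231 ≈ 0.64069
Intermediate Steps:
(161 - 457)/(27 - 489) = -296/(-462) = -296*(-1/462) = 148/231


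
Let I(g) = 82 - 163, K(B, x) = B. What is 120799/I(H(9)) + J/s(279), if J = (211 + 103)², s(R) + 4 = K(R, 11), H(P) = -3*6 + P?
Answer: -25233449/22275 ≈ -1132.8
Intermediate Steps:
H(P) = -18 + P
s(R) = -4 + R
I(g) = -81
J = 98596 (J = 314² = 98596)
120799/I(H(9)) + J/s(279) = 120799/(-81) + 98596/(-4 + 279) = 120799*(-1/81) + 98596/275 = -120799/81 + 98596*(1/275) = -120799/81 + 98596/275 = -25233449/22275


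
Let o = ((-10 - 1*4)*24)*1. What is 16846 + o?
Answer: 16510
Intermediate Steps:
o = -336 (o = ((-10 - 4)*24)*1 = -14*24*1 = -336*1 = -336)
16846 + o = 16846 - 336 = 16510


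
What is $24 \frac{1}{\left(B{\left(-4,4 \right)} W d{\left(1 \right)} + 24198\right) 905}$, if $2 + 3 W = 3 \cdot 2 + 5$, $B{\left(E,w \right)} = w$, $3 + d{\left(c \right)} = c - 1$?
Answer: $\frac{4}{3644435} \approx 1.0976 \cdot 10^{-6}$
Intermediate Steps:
$d{\left(c \right)} = -4 + c$ ($d{\left(c \right)} = -3 + \left(c - 1\right) = -3 + \left(-1 + c\right) = -4 + c$)
$W = 3$ ($W = - \frac{2}{3} + \frac{3 \cdot 2 + 5}{3} = - \frac{2}{3} + \frac{6 + 5}{3} = - \frac{2}{3} + \frac{1}{3} \cdot 11 = - \frac{2}{3} + \frac{11}{3} = 3$)
$24 \frac{1}{\left(B{\left(-4,4 \right)} W d{\left(1 \right)} + 24198\right) 905} = 24 \frac{1}{\left(4 \cdot 3 \left(-4 + 1\right) + 24198\right) 905} = 24 \frac{1}{12 \left(-3\right) + 24198} \cdot \frac{1}{905} = 24 \frac{1}{-36 + 24198} \cdot \frac{1}{905} = 24 \cdot \frac{1}{24162} \cdot \frac{1}{905} = 24 \cdot \frac{1}{21866610} = \frac{4}{3644435}$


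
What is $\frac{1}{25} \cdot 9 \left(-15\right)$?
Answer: $- \frac{27}{5} \approx -5.4$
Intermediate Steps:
$\frac{1}{25} \cdot 9 \left(-15\right) = \frac{9}{25} \left(-15\right) = - \frac{27}{5}$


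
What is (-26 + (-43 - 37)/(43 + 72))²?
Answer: 376996/529 ≈ 712.66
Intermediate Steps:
(-26 + (-43 - 37)/(43 + 72))² = (-26 - 80/115)² = (-26 - 80*1/115)² = (-26 - 16/23)² = (-614/23)² = 376996/529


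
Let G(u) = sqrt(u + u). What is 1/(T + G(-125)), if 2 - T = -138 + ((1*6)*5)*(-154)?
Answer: 476/2265785 - I*sqrt(10)/4531570 ≈ 0.00021008 - 6.9783e-7*I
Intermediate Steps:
T = 4760 (T = 2 - (-138 + ((1*6)*5)*(-154)) = 2 - (-138 + (6*5)*(-154)) = 2 - (-138 + 30*(-154)) = 2 - (-138 - 4620) = 2 - 1*(-4758) = 2 + 4758 = 4760)
G(u) = sqrt(2)*sqrt(u) (G(u) = sqrt(2*u) = sqrt(2)*sqrt(u))
1/(T + G(-125)) = 1/(4760 + sqrt(2)*sqrt(-125)) = 1/(4760 + sqrt(2)*(5*I*sqrt(5))) = 1/(4760 + 5*I*sqrt(10))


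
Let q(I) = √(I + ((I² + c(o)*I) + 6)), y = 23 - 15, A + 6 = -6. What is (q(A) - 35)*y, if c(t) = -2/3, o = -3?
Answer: -280 + 8*√146 ≈ -183.34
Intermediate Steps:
c(t) = -⅔ (c(t) = -2*⅓ = -⅔)
A = -12 (A = -6 - 6 = -12)
y = 8
q(I) = √(6 + I² + I/3) (q(I) = √(I + ((I² - 2*I/3) + 6)) = √(I + (6 + I² - 2*I/3)) = √(6 + I² + I/3))
(q(A) - 35)*y = (√(54 + 3*(-12) + 9*(-12)²)/3 - 35)*8 = (√(54 - 36 + 9*144)/3 - 35)*8 = (√(54 - 36 + 1296)/3 - 35)*8 = (√1314/3 - 35)*8 = ((3*√146)/3 - 35)*8 = (√146 - 35)*8 = (-35 + √146)*8 = -280 + 8*√146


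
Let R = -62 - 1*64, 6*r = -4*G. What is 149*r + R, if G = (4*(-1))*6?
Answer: 2258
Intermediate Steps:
G = -24 (G = -4*6 = -24)
r = 16 (r = (-4*(-24))/6 = (1/6)*96 = 16)
R = -126 (R = -62 - 64 = -126)
149*r + R = 149*16 - 126 = 2384 - 126 = 2258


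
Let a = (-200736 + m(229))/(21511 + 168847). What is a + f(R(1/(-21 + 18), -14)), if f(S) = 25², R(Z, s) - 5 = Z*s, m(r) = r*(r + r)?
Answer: 59438948/95179 ≈ 624.50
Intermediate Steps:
m(r) = 2*r² (m(r) = r*(2*r) = 2*r²)
R(Z, s) = 5 + Z*s
f(S) = 625
a = -47927/95179 (a = (-200736 + 2*229²)/(21511 + 168847) = (-200736 + 2*52441)/190358 = (-200736 + 104882)*(1/190358) = -95854*1/190358 = -47927/95179 ≈ -0.50355)
a + f(R(1/(-21 + 18), -14)) = -47927/95179 + 625 = 59438948/95179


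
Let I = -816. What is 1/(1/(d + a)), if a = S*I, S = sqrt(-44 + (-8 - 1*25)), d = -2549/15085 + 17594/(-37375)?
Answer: -72134873/112760375 - 816*I*sqrt(77) ≈ -0.63972 - 7160.4*I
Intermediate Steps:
d = -72134873/112760375 (d = -2549*1/15085 + 17594*(-1/37375) = -2549/15085 - 17594/37375 = -72134873/112760375 ≈ -0.63972)
S = I*sqrt(77) (S = sqrt(-44 + (-8 - 25)) = sqrt(-44 - 33) = sqrt(-77) = I*sqrt(77) ≈ 8.775*I)
a = -816*I*sqrt(77) (a = (I*sqrt(77))*(-816) = -816*I*sqrt(77) ≈ -7160.4*I)
1/(1/(d + a)) = 1/(1/(-72134873/112760375 - 816*I*sqrt(77))) = -72134873/112760375 - 816*I*sqrt(77)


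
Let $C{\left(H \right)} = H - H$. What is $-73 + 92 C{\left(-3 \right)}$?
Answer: $-73$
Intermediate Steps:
$C{\left(H \right)} = 0$
$-73 + 92 C{\left(-3 \right)} = -73 + 92 \cdot 0 = -73 + 0 = -73$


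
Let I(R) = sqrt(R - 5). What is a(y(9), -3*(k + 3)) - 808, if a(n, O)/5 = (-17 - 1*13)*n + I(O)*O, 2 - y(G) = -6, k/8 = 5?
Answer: -2008 - 645*I*sqrt(134) ≈ -2008.0 - 7466.4*I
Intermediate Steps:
k = 40 (k = 8*5 = 40)
y(G) = 8 (y(G) = 2 - 1*(-6) = 2 + 6 = 8)
I(R) = sqrt(-5 + R)
a(n, O) = -150*n + 5*O*sqrt(-5 + O) (a(n, O) = 5*((-17 - 1*13)*n + sqrt(-5 + O)*O) = 5*((-17 - 13)*n + O*sqrt(-5 + O)) = 5*(-30*n + O*sqrt(-5 + O)) = -150*n + 5*O*sqrt(-5 + O))
a(y(9), -3*(k + 3)) - 808 = (-150*8 + 5*(-3*(40 + 3))*sqrt(-5 - 3*(40 + 3))) - 808 = (-1200 + 5*(-3*43)*sqrt(-5 - 3*43)) - 808 = (-1200 + 5*(-129)*sqrt(-5 - 129)) - 808 = (-1200 + 5*(-129)*sqrt(-134)) - 808 = (-1200 + 5*(-129)*(I*sqrt(134))) - 808 = (-1200 - 645*I*sqrt(134)) - 808 = -2008 - 645*I*sqrt(134)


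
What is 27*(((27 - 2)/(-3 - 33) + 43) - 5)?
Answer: 4029/4 ≈ 1007.3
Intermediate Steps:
27*(((27 - 2)/(-3 - 33) + 43) - 5) = 27*((25/(-36) + 43) - 5) = 27*((25*(-1/36) + 43) - 5) = 27*((-25/36 + 43) - 5) = 27*(1523/36 - 5) = 27*(1343/36) = 4029/4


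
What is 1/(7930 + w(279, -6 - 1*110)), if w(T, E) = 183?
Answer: 1/8113 ≈ 0.00012326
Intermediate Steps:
1/(7930 + w(279, -6 - 1*110)) = 1/(7930 + 183) = 1/8113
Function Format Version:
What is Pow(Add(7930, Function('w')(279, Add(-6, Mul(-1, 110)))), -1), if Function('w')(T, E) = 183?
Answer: Rational(1, 8113) ≈ 0.00012326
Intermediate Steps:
Pow(Add(7930, Function('w')(279, Add(-6, Mul(-1, 110)))), -1) = Pow(Add(7930, 183), -1) = Pow(8113, -1) = Rational(1, 8113)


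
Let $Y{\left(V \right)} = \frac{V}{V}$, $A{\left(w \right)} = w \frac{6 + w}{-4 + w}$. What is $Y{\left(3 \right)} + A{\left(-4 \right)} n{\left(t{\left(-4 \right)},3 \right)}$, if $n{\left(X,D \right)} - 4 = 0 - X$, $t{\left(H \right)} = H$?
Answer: $9$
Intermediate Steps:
$n{\left(X,D \right)} = 4 - X$ ($n{\left(X,D \right)} = 4 + \left(0 - X\right) = 4 - X$)
$A{\left(w \right)} = \frac{w \left(6 + w\right)}{-4 + w}$ ($A{\left(w \right)} = w \frac{6 + w}{-4 + w} = \frac{w \left(6 + w\right)}{-4 + w}$)
$Y{\left(V \right)} = 1$
$Y{\left(3 \right)} + A{\left(-4 \right)} n{\left(t{\left(-4 \right)},3 \right)} = 1 + - \frac{4 \left(6 - 4\right)}{-4 - 4} \left(4 - -4\right) = 1 + \left(-4\right) \frac{1}{-8} \cdot 2 \left(4 + 4\right) = 1 + \left(-4\right) \left(- \frac{1}{8}\right) 2 \cdot 8 = 1 + 1 \cdot 8 = 1 + 8 = 9$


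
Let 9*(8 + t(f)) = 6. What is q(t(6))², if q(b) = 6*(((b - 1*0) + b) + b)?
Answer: 17424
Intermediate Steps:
t(f) = -22/3 (t(f) = -8 + (⅑)*6 = -8 + ⅔ = -22/3)
q(b) = 18*b (q(b) = 6*(((b + 0) + b) + b) = 6*((b + b) + b) = 6*(2*b + b) = 6*(3*b) = 18*b)
q(t(6))² = (18*(-22/3))² = (-132)² = 17424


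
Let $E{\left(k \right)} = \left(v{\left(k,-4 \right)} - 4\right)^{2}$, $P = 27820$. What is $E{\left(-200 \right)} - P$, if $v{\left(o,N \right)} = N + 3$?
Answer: $-27795$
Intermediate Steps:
$v{\left(o,N \right)} = 3 + N$
$E{\left(k \right)} = 25$ ($E{\left(k \right)} = \left(\left(3 - 4\right) - 4\right)^{2} = \left(-1 - 4\right)^{2} = \left(-5\right)^{2} = 25$)
$E{\left(-200 \right)} - P = 25 - 27820 = -27795$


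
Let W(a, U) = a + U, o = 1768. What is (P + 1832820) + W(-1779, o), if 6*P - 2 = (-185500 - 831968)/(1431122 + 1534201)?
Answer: 5434871501170/2965323 ≈ 1.8328e+6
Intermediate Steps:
P = 818863/2965323 (P = ⅓ + ((-185500 - 831968)/(1431122 + 1534201))/6 = ⅓ + (-1017468/2965323)/6 = ⅓ + (-1017468*1/2965323)/6 = ⅓ + (⅙)*(-339156/988441) = ⅓ - 56526/988441 = 818863/2965323 ≈ 0.27615)
W(a, U) = U + a
(P + 1832820) + W(-1779, o) = (818863/2965323 + 1832820) + (1768 - 1779) = 5434904119723/2965323 - 11 = 5434871501170/2965323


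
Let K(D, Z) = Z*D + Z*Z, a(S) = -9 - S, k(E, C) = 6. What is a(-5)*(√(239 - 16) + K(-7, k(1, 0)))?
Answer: 24 - 4*√223 ≈ -35.733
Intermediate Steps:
K(D, Z) = Z² + D*Z (K(D, Z) = D*Z + Z² = Z² + D*Z)
a(-5)*(√(239 - 16) + K(-7, k(1, 0))) = (-9 - 1*(-5))*(√(239 - 16) + 6*(-7 + 6)) = (-9 + 5)*(√223 + 6*(-1)) = -4*(√223 - 6) = -4*(-6 + √223) = 24 - 4*√223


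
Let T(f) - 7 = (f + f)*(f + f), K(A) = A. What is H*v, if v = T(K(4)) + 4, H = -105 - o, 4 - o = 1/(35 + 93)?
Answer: -1046325/128 ≈ -8174.4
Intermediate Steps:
o = 511/128 (o = 4 - 1/(35 + 93) = 4 - 1/128 = 511/128 ≈ 3.9922)
T(f) = 7 + 4*f² (T(f) = 7 + (f + f)*(f + f) = 7 + (2*f)*(2*f) = 7 + 4*f²)
H = -13951/128 (H = -105 - 1*511/128 = -105 - 511/128 = -13951/128 ≈ -108.99)
v = 75 (v = (7 + 4*4²) + 4 = (7 + 4*16) + 4 = (7 + 64) + 4 = 71 + 4 = 75)
H*v = -13951/128*75 = -1046325/128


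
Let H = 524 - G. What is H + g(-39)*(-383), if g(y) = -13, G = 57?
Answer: 5446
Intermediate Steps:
H = 467 (H = 524 - 1*57 = 524 - 57 = 467)
H + g(-39)*(-383) = 467 - 13*(-383) = 467 + 4979 = 5446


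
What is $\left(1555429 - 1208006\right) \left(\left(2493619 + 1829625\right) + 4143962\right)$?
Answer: $2941702110138$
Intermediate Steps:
$\left(1555429 - 1208006\right) \left(\left(2493619 + 1829625\right) + 4143962\right) = 347423 \left(4323244 + 4143962\right) = 347423 \cdot 8467206 = 2941702110138$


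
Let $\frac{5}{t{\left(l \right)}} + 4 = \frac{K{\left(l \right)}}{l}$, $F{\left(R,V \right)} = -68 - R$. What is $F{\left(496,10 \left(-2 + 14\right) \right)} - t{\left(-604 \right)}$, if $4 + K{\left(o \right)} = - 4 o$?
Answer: $- \frac{679993}{1207} \approx -563.37$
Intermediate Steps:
$K{\left(o \right)} = -4 - 4 o$
$t{\left(l \right)} = \frac{5}{-4 + \frac{-4 - 4 l}{l}}$
$F{\left(496,10 \left(-2 + 14\right) \right)} - t{\left(-604 \right)} = \left(-68 - 496\right) - \left(-5\right) \left(-604\right) \frac{1}{4 + 8 \left(-604\right)} = \left(-68 - 496\right) - \left(-5\right) \left(-604\right) \frac{1}{4 - 4832} = -564 - \left(-5\right) \left(-604\right) \frac{1}{-4828} = -564 - \left(-5\right) \left(-604\right) \left(- \frac{1}{4828}\right) = -564 - - \frac{755}{1207} = -564 + \frac{755}{1207} = - \frac{679993}{1207}$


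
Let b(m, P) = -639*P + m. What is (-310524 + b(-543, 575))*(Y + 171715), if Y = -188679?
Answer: 11509938288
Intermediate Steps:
b(m, P) = m - 639*P
(-310524 + b(-543, 575))*(Y + 171715) = (-310524 + (-543 - 639*575))*(-188679 + 171715) = (-310524 + (-543 - 367425))*(-16964) = (-310524 - 367968)*(-16964) = -678492*(-16964) = 11509938288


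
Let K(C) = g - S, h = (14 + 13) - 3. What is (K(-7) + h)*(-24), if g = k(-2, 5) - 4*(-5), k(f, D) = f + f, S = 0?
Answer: -960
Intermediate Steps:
h = 24 (h = 27 - 3 = 24)
k(f, D) = 2*f
g = 16 (g = 2*(-2) - 4*(-5) = -4 + 20 = 16)
K(C) = 16 (K(C) = 16 - 1*0 = 16 + 0 = 16)
(K(-7) + h)*(-24) = (16 + 24)*(-24) = 40*(-24) = -960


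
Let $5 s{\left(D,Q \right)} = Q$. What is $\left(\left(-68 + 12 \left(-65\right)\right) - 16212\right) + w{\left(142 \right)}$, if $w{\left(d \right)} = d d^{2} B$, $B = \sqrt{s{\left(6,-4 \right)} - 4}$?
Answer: $-17060 + \frac{5726576 i \sqrt{30}}{5} \approx -17060.0 + 6.2732 \cdot 10^{6} i$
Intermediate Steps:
$s{\left(D,Q \right)} = \frac{Q}{5}$
$B = \frac{2 i \sqrt{30}}{5}$ ($B = \sqrt{\frac{1}{5} \left(-4\right) - 4} = \sqrt{- \frac{4}{5} - 4} = \sqrt{- \frac{24}{5}} = \frac{2 i \sqrt{30}}{5} \approx 2.1909 i$)
$w{\left(d \right)} = \frac{2 i \sqrt{30} d^{3}}{5}$ ($w{\left(d \right)} = d d^{2} \frac{2 i \sqrt{30}}{5} = d^{3} \frac{2 i \sqrt{30}}{5} = \frac{2 i \sqrt{30} d^{3}}{5}$)
$\left(\left(-68 + 12 \left(-65\right)\right) - 16212\right) + w{\left(142 \right)} = \left(\left(-68 + 12 \left(-65\right)\right) - 16212\right) + \frac{2 i \sqrt{30} \cdot 142^{3}}{5} = \left(\left(-68 - 780\right) - 16212\right) + \frac{2}{5} i \sqrt{30} \cdot 2863288 = \left(-848 - 16212\right) + \frac{5726576 i \sqrt{30}}{5} = -17060 + \frac{5726576 i \sqrt{30}}{5}$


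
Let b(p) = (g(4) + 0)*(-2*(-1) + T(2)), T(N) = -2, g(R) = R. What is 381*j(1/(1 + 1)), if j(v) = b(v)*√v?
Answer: 0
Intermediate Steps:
b(p) = 0 (b(p) = (4 + 0)*(-2*(-1) - 2) = 4*(2 - 2) = 4*0 = 0)
j(v) = 0 (j(v) = 0*√v = 0)
381*j(1/(1 + 1)) = 381*0 = 0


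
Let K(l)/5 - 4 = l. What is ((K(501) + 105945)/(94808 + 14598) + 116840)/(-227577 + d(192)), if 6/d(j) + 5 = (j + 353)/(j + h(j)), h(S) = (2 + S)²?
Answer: -5218246284975/10163891114779 ≈ -0.51341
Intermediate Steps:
K(l) = 20 + 5*l
d(j) = 6/(-5 + (353 + j)/(j + (2 + j)²)) (d(j) = 6/(-5 + (j + 353)/(j + (2 + j)²)) = 6/(-5 + (353 + j)/(j + (2 + j)²)))
((K(501) + 105945)/(94808 + 14598) + 116840)/(-227577 + d(192)) = (((20 + 5*501) + 105945)/(94808 + 14598) + 116840)/(-227577 + 6*(-4 - 1*192² - 5*192)/(-333 + 5*192² + 24*192)) = (((20 + 2505) + 105945)/109406 + 116840)/(-227577 + 6*(-4 - 1*36864 - 960)/(-333 + 5*36864 + 4608)) = ((2525 + 105945)*(1/109406) + 116840)/(-227577 + 6*(-4 - 36864 - 960)/(-333 + 184320 + 4608)) = (108470*(1/109406) + 116840)/(-227577 + 6*(-37828)/188595) = (54235/54703 + 116840)/(-227577 + 6*(1/188595)*(-37828)) = 6391552755/(54703*(-227577 - 75656/62865)) = 6391552755/(54703*(-14306703761/62865)) = (6391552755/54703)*(-62865/14306703761) = -5218246284975/10163891114779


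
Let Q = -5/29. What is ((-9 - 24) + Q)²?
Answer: 925444/841 ≈ 1100.4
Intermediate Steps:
Q = -5/29 (Q = -5*1/29 = -5/29 ≈ -0.17241)
((-9 - 24) + Q)² = ((-9 - 24) - 5/29)² = (-33 - 5/29)² = (-962/29)² = 925444/841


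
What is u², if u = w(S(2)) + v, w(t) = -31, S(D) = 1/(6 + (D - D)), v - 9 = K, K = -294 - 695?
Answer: 1022121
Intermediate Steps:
K = -989
v = -980 (v = 9 - 989 = -980)
S(D) = ⅙ (S(D) = 1/(6 + 0) = 1/6 = ⅙)
u = -1011 (u = -31 - 980 = -1011)
u² = (-1011)² = 1022121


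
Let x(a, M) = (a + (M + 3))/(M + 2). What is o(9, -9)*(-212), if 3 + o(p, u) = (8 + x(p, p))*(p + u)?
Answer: 636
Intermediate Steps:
x(a, M) = (3 + M + a)/(2 + M) (x(a, M) = (a + (3 + M))/(2 + M) = (3 + M + a)/(2 + M))
o(p, u) = -3 + (8 + (3 + 2*p)/(2 + p))*(p + u) (o(p, u) = -3 + (8 + (3 + p + p)/(2 + p))*(p + u) = -3 + (8 + (3 + 2*p)/(2 + p))*(p + u))
o(9, -9)*(-212) = ((-6 + 10*9² + 16*9 + 19*(-9) + 10*9*(-9))/(2 + 9))*(-212) = ((-6 + 10*81 + 144 - 171 - 810)/11)*(-212) = ((-6 + 810 + 144 - 171 - 810)/11)*(-212) = ((1/11)*(-33))*(-212) = -3*(-212) = 636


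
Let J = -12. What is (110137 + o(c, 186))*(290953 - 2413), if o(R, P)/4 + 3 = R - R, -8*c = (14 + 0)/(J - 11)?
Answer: 31775467500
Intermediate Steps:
c = 7/92 (c = -(14 + 0)/(8*(-12 - 11)) = -7/(4*(-23)) = -7*(-1)/(4*23) = -1/8*(-14/23) = 7/92 ≈ 0.076087)
o(R, P) = -12 (o(R, P) = -12 + 4*(R - R) = -12 + 4*0 = -12 + 0 = -12)
(110137 + o(c, 186))*(290953 - 2413) = (110137 - 12)*(290953 - 2413) = 110125*288540 = 31775467500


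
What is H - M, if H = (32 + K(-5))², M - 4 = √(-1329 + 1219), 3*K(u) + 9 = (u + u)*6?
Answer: 77 - I*√110 ≈ 77.0 - 10.488*I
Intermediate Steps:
K(u) = -3 + 4*u (K(u) = -3 + ((u + u)*6)/3 = -3 + ((2*u)*6)/3 = -3 + (12*u)/3 = -3 + 4*u)
M = 4 + I*√110 (M = 4 + √(-1329 + 1219) = 4 + √(-110) = 4 + I*√110 ≈ 4.0 + 10.488*I)
H = 81 (H = (32 + (-3 + 4*(-5)))² = (32 + (-3 - 20))² = (32 - 23)² = 9² = 81)
H - M = 81 - (4 + I*√110) = 81 + (-4 - I*√110) = 77 - I*√110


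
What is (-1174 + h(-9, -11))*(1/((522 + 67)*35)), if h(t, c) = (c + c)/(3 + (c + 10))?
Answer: -237/4123 ≈ -0.057482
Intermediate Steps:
h(t, c) = 2*c/(13 + c) (h(t, c) = (2*c)/(3 + (10 + c)) = (2*c)/(13 + c) = 2*c/(13 + c))
(-1174 + h(-9, -11))*(1/((522 + 67)*35)) = (-1174 + 2*(-11)/(13 - 11))*(1/((522 + 67)*35)) = (-1174 + 2*(-11)/2)*((1/35)/589) = (-1174 + 2*(-11)*(½))*((1/589)*(1/35)) = (-1174 - 11)*(1/20615) = -1185*1/20615 = -237/4123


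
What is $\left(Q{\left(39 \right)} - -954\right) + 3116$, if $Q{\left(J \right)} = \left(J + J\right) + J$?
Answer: $4187$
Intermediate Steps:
$Q{\left(J \right)} = 3 J$ ($Q{\left(J \right)} = 2 J + J = 3 J$)
$\left(Q{\left(39 \right)} - -954\right) + 3116 = \left(3 \cdot 39 - -954\right) + 3116 = \left(117 + 954\right) + 3116 = 1071 + 3116 = 4187$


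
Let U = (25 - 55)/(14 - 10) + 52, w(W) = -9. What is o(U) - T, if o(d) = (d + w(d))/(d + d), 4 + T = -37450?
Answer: 6666883/178 ≈ 37454.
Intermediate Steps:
T = -37454 (T = -4 - 37450 = -37454)
U = 89/2 (U = -30/4 + 52 = -30*¼ + 52 = -15/2 + 52 = 89/2 ≈ 44.500)
o(d) = (-9 + d)/(2*d) (o(d) = (d - 9)/(d + d) = (-9 + d)/((2*d)) = (-9 + d)*(1/(2*d)) = (-9 + d)/(2*d))
o(U) - T = (-9 + 89/2)/(2*(89/2)) - 1*(-37454) = (½)*(2/89)*(71/2) + 37454 = 71/178 + 37454 = 6666883/178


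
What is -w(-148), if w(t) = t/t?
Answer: -1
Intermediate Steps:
w(t) = 1
-w(-148) = -1*1 = -1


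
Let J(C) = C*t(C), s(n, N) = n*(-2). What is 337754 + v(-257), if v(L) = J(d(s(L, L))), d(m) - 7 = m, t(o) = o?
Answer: 609195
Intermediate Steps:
s(n, N) = -2*n
d(m) = 7 + m
J(C) = C² (J(C) = C*C = C²)
v(L) = (7 - 2*L)²
337754 + v(-257) = 337754 + (-7 + 2*(-257))² = 337754 + (-7 - 514)² = 337754 + (-521)² = 337754 + 271441 = 609195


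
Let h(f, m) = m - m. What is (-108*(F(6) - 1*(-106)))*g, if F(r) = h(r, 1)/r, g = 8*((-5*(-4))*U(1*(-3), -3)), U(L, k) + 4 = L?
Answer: 12821760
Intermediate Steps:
h(f, m) = 0
U(L, k) = -4 + L
g = -1120 (g = 8*((-5*(-4))*(-4 + 1*(-3))) = 8*(20*(-4 - 3)) = 8*(20*(-7)) = 8*(-140) = -1120)
F(r) = 0 (F(r) = 0/r = 0)
(-108*(F(6) - 1*(-106)))*g = -108*(0 - 1*(-106))*(-1120) = -108*(0 + 106)*(-1120) = -108*106*(-1120) = -11448*(-1120) = 12821760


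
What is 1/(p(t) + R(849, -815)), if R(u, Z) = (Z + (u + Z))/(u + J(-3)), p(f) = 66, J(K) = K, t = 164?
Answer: 846/55055 ≈ 0.015366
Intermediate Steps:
R(u, Z) = (u + 2*Z)/(-3 + u) (R(u, Z) = (Z + (u + Z))/(u - 3) = (Z + (Z + u))/(-3 + u) = (u + 2*Z)/(-3 + u))
1/(p(t) + R(849, -815)) = 1/(66 + (849 + 2*(-815))/(-3 + 849)) = 1/(66 + (849 - 1630)/846) = 1/(66 + (1/846)*(-781)) = 1/(66 - 781/846) = 1/(55055/846) = 846/55055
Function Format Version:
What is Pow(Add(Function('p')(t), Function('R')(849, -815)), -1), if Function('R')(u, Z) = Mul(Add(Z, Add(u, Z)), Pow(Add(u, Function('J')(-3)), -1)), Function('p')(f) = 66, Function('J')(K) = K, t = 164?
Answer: Rational(846, 55055) ≈ 0.015366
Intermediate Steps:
Function('R')(u, Z) = Mul(Pow(Add(-3, u), -1), Add(u, Mul(2, Z))) (Function('R')(u, Z) = Mul(Add(Z, Add(u, Z)), Pow(Add(u, -3), -1)) = Mul(Add(Z, Add(Z, u)), Pow(Add(-3, u), -1)) = Mul(Add(u, Mul(2, Z)), Pow(Add(-3, u), -1)) = Mul(Pow(Add(-3, u), -1), Add(u, Mul(2, Z))))
Pow(Add(Function('p')(t), Function('R')(849, -815)), -1) = Pow(Add(66, Mul(Pow(Add(-3, 849), -1), Add(849, Mul(2, -815)))), -1) = Pow(Add(66, Mul(Pow(846, -1), Add(849, -1630))), -1) = Pow(Add(66, Mul(Rational(1, 846), -781)), -1) = Pow(Add(66, Rational(-781, 846)), -1) = Pow(Rational(55055, 846), -1) = Rational(846, 55055)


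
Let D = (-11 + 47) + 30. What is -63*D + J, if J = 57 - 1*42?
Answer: -4143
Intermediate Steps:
J = 15 (J = 57 - 42 = 15)
D = 66 (D = 36 + 30 = 66)
-63*D + J = -63*66 + 15 = -4158 + 15 = -4143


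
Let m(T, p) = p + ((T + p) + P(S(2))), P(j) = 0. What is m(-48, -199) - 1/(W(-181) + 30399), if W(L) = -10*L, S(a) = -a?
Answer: -14365215/32209 ≈ -446.00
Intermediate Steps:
m(T, p) = T + 2*p (m(T, p) = p + ((T + p) + 0) = p + (T + p) = T + 2*p)
m(-48, -199) - 1/(W(-181) + 30399) = (-48 + 2*(-199)) - 1/(-10*(-181) + 30399) = (-48 - 398) - 1/(1810 + 30399) = -446 - 1/32209 = -14365215/32209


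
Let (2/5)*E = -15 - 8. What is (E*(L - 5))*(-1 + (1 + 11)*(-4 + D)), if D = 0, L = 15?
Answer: 28175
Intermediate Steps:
E = -115/2 (E = 5*(-15 - 8)/2 = (5/2)*(-23) = -115/2 ≈ -57.500)
(E*(L - 5))*(-1 + (1 + 11)*(-4 + D)) = (-115*(15 - 5)/2)*(-1 + (1 + 11)*(-4 + 0)) = (-115/2*10)*(-1 + 12*(-4)) = -575*(-1 - 48) = -575*(-49) = 28175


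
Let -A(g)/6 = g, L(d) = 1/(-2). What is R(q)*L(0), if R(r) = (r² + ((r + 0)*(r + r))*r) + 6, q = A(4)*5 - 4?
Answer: 1898933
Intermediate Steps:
L(d) = -½
A(g) = -6*g
q = -124 (q = -6*4*5 - 4 = -24*5 - 4 = -120 - 4 = -124)
R(r) = 6 + r² + 2*r³ (R(r) = (r² + (r*(2*r))*r) + 6 = (r² + (2*r²)*r) + 6 = (r² + 2*r³) + 6 = 6 + r² + 2*r³)
R(q)*L(0) = (6 + (-124)² + 2*(-124)³)*(-½) = (6 + 15376 + 2*(-1906624))*(-½) = (6 + 15376 - 3813248)*(-½) = -3797866*(-½) = 1898933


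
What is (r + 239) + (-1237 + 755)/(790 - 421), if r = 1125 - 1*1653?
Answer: -107123/369 ≈ -290.31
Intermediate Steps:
r = -528 (r = 1125 - 1653 = -528)
(r + 239) + (-1237 + 755)/(790 - 421) = (-528 + 239) + (-1237 + 755)/(790 - 421) = -289 - 482/369 = -107123/369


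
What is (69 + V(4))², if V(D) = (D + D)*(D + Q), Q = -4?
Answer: 4761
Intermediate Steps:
V(D) = 2*D*(-4 + D) (V(D) = (D + D)*(D - 4) = (2*D)*(-4 + D) = 2*D*(-4 + D))
(69 + V(4))² = (69 + 2*4*(-4 + 4))² = (69 + 2*4*0)² = (69 + 0)² = 69² = 4761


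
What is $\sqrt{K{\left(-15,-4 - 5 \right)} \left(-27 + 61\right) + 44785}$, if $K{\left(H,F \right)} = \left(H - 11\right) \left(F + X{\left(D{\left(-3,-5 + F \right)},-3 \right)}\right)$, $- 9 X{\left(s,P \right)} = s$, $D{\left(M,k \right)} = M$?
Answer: $\frac{91 \sqrt{57}}{3} \approx 229.01$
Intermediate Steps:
$X{\left(s,P \right)} = - \frac{s}{9}$
$K{\left(H,F \right)} = \left(-11 + H\right) \left(\frac{1}{3} + F\right)$ ($K{\left(H,F \right)} = \left(H - 11\right) \left(F - - \frac{1}{3}\right) = \left(-11 + H\right) \left(F + \frac{1}{3}\right) = \left(-11 + H\right) \left(\frac{1}{3} + F\right)$)
$\sqrt{K{\left(-15,-4 - 5 \right)} \left(-27 + 61\right) + 44785} = \sqrt{\left(- \frac{11}{3} - 11 \left(-4 - 5\right) + \frac{1}{3} \left(-15\right) + \left(-4 - 5\right) \left(-15\right)\right) \left(-27 + 61\right) + 44785} = \sqrt{\left(- \frac{11}{3} - -99 - 5 - -135\right) 34 + 44785} = \sqrt{\left(- \frac{11}{3} + 99 - 5 + 135\right) 34 + 44785} = \sqrt{\frac{676}{3} \cdot 34 + 44785} = \sqrt{\frac{22984}{3} + 44785} = \sqrt{\frac{157339}{3}} = \frac{91 \sqrt{57}}{3}$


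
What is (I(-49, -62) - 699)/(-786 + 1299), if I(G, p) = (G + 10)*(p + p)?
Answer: 1379/171 ≈ 8.0643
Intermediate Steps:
I(G, p) = 2*p*(10 + G) (I(G, p) = (10 + G)*(2*p) = 2*p*(10 + G))
(I(-49, -62) - 699)/(-786 + 1299) = (2*(-62)*(10 - 49) - 699)/(-786 + 1299) = (2*(-62)*(-39) - 699)/513 = (4836 - 699)*(1/513) = 4137*(1/513) = 1379/171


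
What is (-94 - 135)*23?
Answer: -5267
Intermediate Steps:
(-94 - 135)*23 = -229*23 = -5267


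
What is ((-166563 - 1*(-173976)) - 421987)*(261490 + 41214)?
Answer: -125493208096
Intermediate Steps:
((-166563 - 1*(-173976)) - 421987)*(261490 + 41214) = ((-166563 + 173976) - 421987)*302704 = (7413 - 421987)*302704 = -414574*302704 = -125493208096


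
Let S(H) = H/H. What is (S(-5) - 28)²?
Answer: 729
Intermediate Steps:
S(H) = 1
(S(-5) - 28)² = (1 - 28)² = (-27)² = 729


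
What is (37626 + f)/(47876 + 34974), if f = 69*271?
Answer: 2253/3314 ≈ 0.67984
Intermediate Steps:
f = 18699
(37626 + f)/(47876 + 34974) = (37626 + 18699)/(47876 + 34974) = 56325/82850 = 56325*(1/82850) = 2253/3314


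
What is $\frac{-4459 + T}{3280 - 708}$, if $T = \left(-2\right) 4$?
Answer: $- \frac{4467}{2572} \approx -1.7368$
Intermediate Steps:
$T = -8$
$\frac{-4459 + T}{3280 - 708} = \frac{-4459 - 8}{3280 - 708} = - \frac{4467}{3280 - 708} = - \frac{4467}{2572}$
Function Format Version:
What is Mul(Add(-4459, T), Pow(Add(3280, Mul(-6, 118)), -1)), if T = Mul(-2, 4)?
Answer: Rational(-4467, 2572) ≈ -1.7368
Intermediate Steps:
T = -8
Mul(Add(-4459, T), Pow(Add(3280, Mul(-6, 118)), -1)) = Mul(Add(-4459, -8), Pow(Add(3280, Mul(-6, 118)), -1)) = Mul(-4467, Pow(Add(3280, -708), -1)) = Mul(-4467, Pow(2572, -1)) = Mul(-4467, Rational(1, 2572)) = Rational(-4467, 2572)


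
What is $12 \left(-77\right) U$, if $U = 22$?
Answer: $-20328$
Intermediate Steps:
$12 \left(-77\right) U = 12 \left(-77\right) 22 = \left(-924\right) 22 = -20328$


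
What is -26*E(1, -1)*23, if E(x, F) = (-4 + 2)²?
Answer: -2392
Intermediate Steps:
E(x, F) = 4 (E(x, F) = (-2)² = 4)
-26*E(1, -1)*23 = -26*4*23 = -104*23 = -2392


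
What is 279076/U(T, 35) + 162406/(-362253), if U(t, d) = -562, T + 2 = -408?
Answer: -50593695200/101793093 ≈ -497.02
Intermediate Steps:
T = -410 (T = -2 - 408 = -410)
279076/U(T, 35) + 162406/(-362253) = 279076/(-562) + 162406/(-362253) = 279076*(-1/562) + 162406*(-1/362253) = -139538/281 - 162406/362253 = -50593695200/101793093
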